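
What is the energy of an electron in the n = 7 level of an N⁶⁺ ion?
-13.6057 eV

For hydrogen-like ions, the energy levels scale with Z²:
E_n = -13.6057 Z² / n² eV

For N⁶⁺ (Z = 7) at n = 7:
E_7 = -13.6057 × 7² / 7²
E_7 = -13.6057 × 49 / 49
E_7 = -666.6793 / 49
E_7 = -13.6057 eV

The energy is 49 times more negative than hydrogen at the same n due to the stronger nuclear charge.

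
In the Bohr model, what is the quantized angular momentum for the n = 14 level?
1.4764e-33 J·s (or 14ℏ)

In the Bohr model, angular momentum is quantized:
L = nℏ

where ℏ = h/(2π) = 1.054572e-34 J·s

For n = 14:
L = 14 × 1.054572e-34 J·s
L = 1.4764e-33 J·s

This can also be written as L = 14ℏ.
The angular momentum is an integer multiple of the reduced Planck constant.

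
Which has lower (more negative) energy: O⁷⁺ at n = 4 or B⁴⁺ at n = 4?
O⁷⁺ at n = 4 (E = -54.422800 eV)

Using E_n = -13.6057 Z² / n² eV:

O⁷⁺ (Z = 8) at n = 4:
E = -13.6057 × 8² / 4² = -13.6057 × 64 / 16 = -54.422800000 eV

B⁴⁺ (Z = 5) at n = 4:
E = -13.6057 × 5² / 4² = -13.6057 × 25 / 16 = -21.258906250 eV

Since -54.422800000 eV < -21.258906250 eV,
O⁷⁺ at n = 4 is more tightly bound (requires more energy to ionize).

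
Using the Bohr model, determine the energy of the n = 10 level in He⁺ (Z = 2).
-0.5442 eV

For hydrogen-like ions, the energy levels scale with Z²:
E_n = -13.6057 Z² / n² eV

For He⁺ (Z = 2) at n = 10:
E_10 = -13.6057 × 2² / 10²
E_10 = -13.6057 × 4 / 100
E_10 = -54.4228 / 100
E_10 = -0.5442 eV

The energy is 4 times more negative than hydrogen at the same n due to the stronger nuclear charge.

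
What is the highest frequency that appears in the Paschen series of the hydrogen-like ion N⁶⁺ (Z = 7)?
1.79e+16 Hz

The series limit corresponds to the transition from n = ∞ to n = 3.
This is the highest energy (shortest wavelength) transition in the Paschen series.

E_∞ = 0 eV
E_3 = -13.6057 × 7² / 3² = -74.07548 eV

Energy at series limit:
ΔE = E_∞ - E_3 = 0 - (-74.07548) = 74.07548 eV
E = 74.07548 eV × (1.602177 × 10⁻¹⁹ J/eV) = 1.1868e-17 J
f = E/h = 1.1868e-17 J / (6.62607 × 10⁻³⁴ J·s) = 1.79e+16 Hz

This energy equals the ionization energy from the n = 3 state of N⁶⁺.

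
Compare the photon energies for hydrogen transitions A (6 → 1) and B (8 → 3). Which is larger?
6 → 1

Calculate the energy for each transition:

Transition 6 → 1:
ΔE₁ = |E_1 - E_6| = |-13.6057/1² - (-13.6057/6²)|
ΔE₁ = |-13.605700000 - (-0.377936111)| = 13.227764 eV

Transition 8 → 3:
ΔE₂ = |E_3 - E_8| = |-13.6057/3² - (-13.6057/8²)|
ΔE₂ = |-1.511744444 - (-0.212589063)| = 1.299155 eV

Since 13.227764 eV > 1.299155 eV, the transition 6 → 1 emits the more energetic photon.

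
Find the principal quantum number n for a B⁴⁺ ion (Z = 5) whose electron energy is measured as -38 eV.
n = 3

The exact energy levels follow E_n = -13.6057 Z² / n² eV with Z = 5.

The measured value (-38 eV) is reported to only 2 significant figures, so we must test candidate n values and see which one matches to that precision.

Candidate energies:
  n = 1:  E = -13.6057 × 5² / 1² = -340.14250 eV
  n = 2:  E = -13.6057 × 5² / 2² = -85.03563 eV
  n = 3:  E = -13.6057 × 5² / 3² = -37.79361 eV  ← matches
  n = 4:  E = -13.6057 × 5² / 4² = -21.25891 eV
  n = 5:  E = -13.6057 × 5² / 5² = -13.60570 eV

Checking against the measurement of -38 eV (2 sig figs), only n = 3 agrees:
E_3 = -37.79361 eV, which rounds to -38 eV ✓

Therefore n = 3.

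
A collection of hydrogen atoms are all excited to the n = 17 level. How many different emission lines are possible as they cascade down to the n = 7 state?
55

The electron can occupy levels n = 7, 8, ..., 17 during de-excitation — that is m = 17 - 7 + 1 = 11 distinct levels.

The number of distinct spectral lines equals the number of ways to choose 2 of these m levels (each pair gives one possible emission transition):

Number of lines = m(m-1)/2 = 11×10/2 = 55

These correspond to all possible transitions between the 11 levels:
17 → 16, 17 → 15, 17 → 14, 17 → 13, 17 → 12, 17 → 11, 17 → 10, 17 → 9...

Each transition produces a photon with a unique energy (and thus wavelength). This count does not depend on Z.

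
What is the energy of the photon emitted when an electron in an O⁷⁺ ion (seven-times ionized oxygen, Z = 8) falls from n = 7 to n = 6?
6.42 eV

The energy levels are E_n = -13.6057 Z² eV / n².

Energy at n = 7: E_7 = -13.6057 × 8² / 7² = -17.77071 eV
Energy at n = 6: E_6 = -13.6057 × 8² / 6² = -24.18791 eV

For emission (electron falling to lower state), the photon energy is:
E_photon = E_7 - E_6 = |-17.77071 - (-24.18791)|
E_photon = 6.42 eV

This energy is carried away by the emitted photon.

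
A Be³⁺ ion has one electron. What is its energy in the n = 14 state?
-1.11067 eV

For hydrogen-like ions, the energy levels scale with Z²:
E_n = -13.6057 Z² / n² eV

For Be³⁺ (Z = 4) at n = 14:
E_14 = -13.6057 × 4² / 14²
E_14 = -13.6057 × 16 / 196
E_14 = -217.6912 / 196
E_14 = -1.11067 eV

The energy is 16 times more negative than hydrogen at the same n due to the stronger nuclear charge.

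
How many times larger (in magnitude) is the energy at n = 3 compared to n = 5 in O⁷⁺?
2.78

Using E_n = -13.6057 Z² / n² eV with Z = 8:

E_3 = -13.6057 × 8² / 3² = -870.7648 / 9 = -96.75164444 eV
E_5 = -13.6057 × 8² / 5² = -870.7648 / 25 = -34.83059200 eV

The ratio is:
E_3/E_5 = (-96.75164444) / (-34.83059200)
E_3/E_5 = (-870.7648/9) / (-870.7648/25)
E_3/E_5 = 25/9
E_3/E_5 = 2.78
(Note: the Z² factors cancel in the ratio.)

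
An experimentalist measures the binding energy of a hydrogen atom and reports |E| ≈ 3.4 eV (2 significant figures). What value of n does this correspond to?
n = 2

The exact energy levels follow E_n = -13.6057 eV / n².

The measured value (-3.4 eV) is reported to only 2 significant figures, so we must test candidate n values and see which one matches to that precision.

Candidate energies:
  n = 1:  E = -13.6057/1² = -13.60570 eV
  n = 2:  E = -13.6057/2² = -3.40143 eV  ← matches
  n = 3:  E = -13.6057/3² = -1.51174 eV
  n = 4:  E = -13.6057/4² = -0.85036 eV

Checking against the measurement of -3.4 eV (2 sig figs), only n = 2 agrees:
E_2 = -3.40143 eV, which rounds to -3.4 eV ✓

Therefore n = 2.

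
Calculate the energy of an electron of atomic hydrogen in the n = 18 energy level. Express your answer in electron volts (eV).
-0.04199 eV

The energy levels of a hydrogen-like atom are given by:
E_n = -13.6057 eV / n²

For n = 18:
E_18 = -13.6057 eV / 18²
E_18 = -13.6057 eV / 324
E_18 = -0.04199 eV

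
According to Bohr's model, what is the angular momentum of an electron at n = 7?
7.382e-34 J·s (or 7ℏ)

In the Bohr model, angular momentum is quantized:
L = nℏ

where ℏ = h/(2π) = 1.05457e-34 J·s

For n = 7:
L = 7 × 1.05457e-34 J·s
L = 7.382e-34 J·s

This can also be written as L = 7ℏ.
The angular momentum is an integer multiple of the reduced Planck constant.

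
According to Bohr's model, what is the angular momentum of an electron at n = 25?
2.63643e-33 J·s (or 25ℏ)

In the Bohr model, angular momentum is quantized:
L = nℏ

where ℏ = h/(2π) = 1.0545718e-34 J·s

For n = 25:
L = 25 × 1.0545718e-34 J·s
L = 2.63643e-33 J·s

This can also be written as L = 25ℏ.
The angular momentum is an integer multiple of the reduced Planck constant.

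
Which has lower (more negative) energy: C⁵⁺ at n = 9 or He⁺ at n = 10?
C⁵⁺ at n = 9 (E = -6.04698 eV)

Using E_n = -13.6057 Z² / n² eV:

C⁵⁺ (Z = 6) at n = 9:
E = -13.6057 × 6² / 9² = -13.6057 × 36 / 81 = -6.04697778 eV

He⁺ (Z = 2) at n = 10:
E = -13.6057 × 2² / 10² = -13.6057 × 4 / 100 = -0.54422800 eV

Since -6.04697778 eV < -0.54422800 eV,
C⁵⁺ at n = 9 is more tightly bound (requires more energy to ionize).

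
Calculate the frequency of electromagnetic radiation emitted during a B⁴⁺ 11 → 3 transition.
8.46e+15 Hz

First, find the transition energy:
E_11 = -13.6057 × 5² / 11² = -2.81109504 eV
E_3 = -13.6057 × 5² / 3² = -37.79361111 eV
|ΔE| = |E_3 - E_11| = 34.98251607 eV

Convert to Joules: E = 34.98251607 eV × (1.602177 × 10⁻¹⁹ J/eV) = 5.6048e-18 J

Using E = hf:
f = E/h = 5.6048e-18 J / (6.62607 × 10⁻³⁴ J·s)
f = 8.46e+15 Hz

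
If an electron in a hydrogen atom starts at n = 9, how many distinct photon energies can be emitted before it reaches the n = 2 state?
28

The electron can occupy levels n = 2, 3, ..., 9 during de-excitation — that is m = 9 - 2 + 1 = 8 distinct levels.

The number of distinct spectral lines equals the number of ways to choose 2 of these m levels (each pair gives one possible emission transition):

Number of lines = m(m-1)/2 = 8×7/2 = 28

These correspond to all possible transitions between the 8 levels:
9 → 8, 9 → 7, 9 → 6, 9 → 5, 9 → 4, 9 → 3, 9 → 2, 8 → 7...

Each transition produces a photon with a unique energy (and thus wavelength). This count does not depend on Z.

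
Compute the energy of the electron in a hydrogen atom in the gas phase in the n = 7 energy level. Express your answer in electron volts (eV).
-0.28 eV

The energy levels of a hydrogen-like atom are given by:
E_n = -13.6057 eV / n²

For n = 7:
E_7 = -13.6057 eV / 7²
E_7 = -13.6057 eV / 49
E_7 = -0.28 eV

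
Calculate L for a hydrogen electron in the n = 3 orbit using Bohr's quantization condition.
3.1637e-34 J·s (or 3ℏ)

In the Bohr model, angular momentum is quantized:
L = nℏ

where ℏ = h/(2π) = 1.054572e-34 J·s

For n = 3:
L = 3 × 1.054572e-34 J·s
L = 3.1637e-34 J·s

This can also be written as L = 3ℏ.
The angular momentum is an integer multiple of the reduced Planck constant.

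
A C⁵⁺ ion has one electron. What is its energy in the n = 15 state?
-2.18 eV

For hydrogen-like ions, the energy levels scale with Z²:
E_n = -13.6057 Z² / n² eV

For C⁵⁺ (Z = 6) at n = 15:
E_15 = -13.6057 × 6² / 15²
E_15 = -13.6057 × 36 / 225
E_15 = -489.8052 / 225
E_15 = -2.18 eV

The energy is 36 times more negative than hydrogen at the same n due to the stronger nuclear charge.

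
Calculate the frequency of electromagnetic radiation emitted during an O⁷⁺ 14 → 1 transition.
2.095e+17 Hz

First, find the transition energy:
E_14 = -13.6057 × 8² / 14² = -4.4426776 eV
E_1 = -13.6057 × 8² / 1² = -870.7648000 eV
|ΔE| = |E_1 - E_14| = 866.3221224 eV

Convert to Joules: E = 866.3221224 eV × (1.602177 × 10⁻¹⁹ J/eV) = 1.38800e-16 J

Using E = hf:
f = E/h = 1.38800e-16 J / (6.62607 × 10⁻³⁴ J·s)
f = 2.095e+17 Hz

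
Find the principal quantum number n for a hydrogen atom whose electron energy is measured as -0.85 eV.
n = 4

The exact energy levels follow E_n = -13.6057 eV / n².

The measured value (-0.85 eV) is reported to only 2 significant figures, so we must test candidate n values and see which one matches to that precision.

Candidate energies:
  n = 2:  E = -13.6057/2² = -3.40143 eV
  n = 3:  E = -13.6057/3² = -1.51174 eV
  n = 4:  E = -13.6057/4² = -0.85036 eV  ← matches
  n = 5:  E = -13.6057/5² = -0.54423 eV
  n = 6:  E = -13.6057/6² = -0.37794 eV

Checking against the measurement of -0.85 eV (2 sig figs), only n = 4 agrees:
E_4 = -0.85036 eV, which rounds to -0.85 eV ✓

Therefore n = 4.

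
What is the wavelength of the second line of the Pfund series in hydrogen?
4651.24911 nm

The lines of a series are numbered from the longest wavelength (smallest ΔE) outward; the second line is the transition from n = n_f + 2 to n_f.
The Pfund series has all transitions ending at n_f = 5.

For H, the second line (β-line) is the jump from n = 7 to n = 5:
E_7 = -13.6057 / 7² = -0.27766734694 eV
E_5 = -13.6057 / 5² = -0.54422800000 eV
ΔE = E_7 - E_5 = 0.26656065306 eV

λ = hc/E = 1239.84 eV·nm / 0.26656065306 eV
λ = 4651.24911 nm

This is the β-line of the Pfund series in H.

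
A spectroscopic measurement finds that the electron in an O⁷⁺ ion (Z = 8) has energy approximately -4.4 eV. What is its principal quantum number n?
n = 14

The exact energy levels follow E_n = -13.6057 Z² / n² eV with Z = 8.

The measured value (-4.4 eV) is reported to only 2 significant figures, so we must test candidate n values and see which one matches to that precision.

Candidate energies:
  n = 12:  E = -13.6057 × 8² / 12² = -6.04698 eV
  n = 13:  E = -13.6057 × 8² / 13² = -5.15245 eV
  n = 14:  E = -13.6057 × 8² / 14² = -4.44268 eV  ← matches
  n = 15:  E = -13.6057 × 8² / 15² = -3.87007 eV
  n = 16:  E = -13.6057 × 8² / 16² = -3.40143 eV

Checking against the measurement of -4.4 eV (2 sig figs), only n = 14 agrees:
E_14 = -4.44268 eV, which rounds to -4.4 eV ✓

Therefore n = 14.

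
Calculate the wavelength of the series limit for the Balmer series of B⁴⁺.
14.580 nm

The series limit corresponds to the transition from n = ∞ to n = 2.
This is the highest energy (shortest wavelength) transition in the Balmer series.

E_∞ = 0 eV
E_2 = -13.6057 × 5² / 2² = -85.03563 eV

Energy at series limit:
ΔE = E_∞ - E_2 = 0 - (-85.03563) = 85.03563 eV
λ = hc/E = 1239.84 eV·nm / 85.03563 eV = 14.580 nm

This energy equals the ionization energy from the n = 2 state of B⁴⁺.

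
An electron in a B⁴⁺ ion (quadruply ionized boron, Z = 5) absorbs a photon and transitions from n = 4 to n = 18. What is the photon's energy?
20.21 eV

The energy levels of a hydrogen-like atom are E_n = -13.6057 Z² eV / n².

Energy at n = 4: E_4 = -13.6057 × 5² / 4² = -21.25891 eV
Energy at n = 18: E_18 = -13.6057 × 5² / 18² = -1.04982 eV

The excitation energy is the difference:
ΔE = E_18 - E_4
ΔE = -1.04982 - (-21.25891)
ΔE = 20.21 eV

Since this is positive, energy must be absorbed (photon absorption).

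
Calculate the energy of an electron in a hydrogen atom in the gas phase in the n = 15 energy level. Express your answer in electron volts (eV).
-0.0605 eV

The energy levels of a hydrogen-like atom are given by:
E_n = -13.6057 eV / n²

For n = 15:
E_15 = -13.6057 eV / 15²
E_15 = -13.6057 eV / 225
E_15 = -0.0605 eV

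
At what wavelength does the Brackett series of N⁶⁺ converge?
29.756 nm

The series limit corresponds to the transition from n = ∞ to n = 4.
This is the highest energy (shortest wavelength) transition in the Brackett series.

E_∞ = 0 eV
E_4 = -13.6057 × 7² / 4² = -41.66746 eV

Energy at series limit:
ΔE = E_∞ - E_4 = 0 - (-41.66746) = 41.66746 eV
λ = hc/E = 1239.84 eV·nm / 41.66746 eV = 29.756 nm

This energy equals the ionization energy from the n = 4 state of N⁶⁺.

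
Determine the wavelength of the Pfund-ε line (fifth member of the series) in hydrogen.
3037.55044 nm

The lines of a series are numbered from the longest wavelength (smallest ΔE) outward; the fifth line is the transition from n = n_f + 5 to n_f.
The Pfund series has all transitions ending at n_f = 5.

For H, the fifth line (ε-line) is the jump from n = 10 to n = 5:
E_10 = -13.6057 / 10² = -0.13605700000 eV
E_5 = -13.6057 / 5² = -0.54422800000 eV
ΔE = E_10 - E_5 = 0.40817100000 eV

λ = hc/E = 1239.84 eV·nm / 0.40817100000 eV
λ = 3037.55044 nm

This is the ε-line of the Pfund series in H.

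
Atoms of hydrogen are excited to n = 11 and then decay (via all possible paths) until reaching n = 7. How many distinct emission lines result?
10

The electron can occupy levels n = 7, 8, ..., 11 during de-excitation — that is m = 11 - 7 + 1 = 5 distinct levels.

The number of distinct spectral lines equals the number of ways to choose 2 of these m levels (each pair gives one possible emission transition):

Number of lines = m(m-1)/2 = 5×4/2 = 10

These correspond to all possible transitions between the 5 levels:
11 → 10, 11 → 9, 11 → 8, 11 → 7, 10 → 9, 10 → 8, 10 → 7, 9 → 8...

Each transition produces a photon with a unique energy (and thus wavelength). This count does not depend on Z.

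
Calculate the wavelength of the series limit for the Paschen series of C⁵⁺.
22.781628 nm

The series limit corresponds to the transition from n = ∞ to n = 3.
This is the highest energy (shortest wavelength) transition in the Paschen series.

E_∞ = 0 eV
E_3 = -13.6057 × 6² / 3² = -54.42280000 eV

Energy at series limit:
ΔE = E_∞ - E_3 = 0 - (-54.42280000) = 54.42280000 eV
λ = hc/E = 1239.84 eV·nm / 54.42280000 eV = 22.781628 nm

This energy equals the ionization energy from the n = 3 state of C⁵⁺.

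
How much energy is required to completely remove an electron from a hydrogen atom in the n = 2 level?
3.4014 eV

The ionization energy is the energy needed to remove the electron completely (n → ∞).

For hydrogen, E_n = -13.6057 eV / n².

At n = 2: E_2 = -13.6057 / 2² = -3.4014250 eV
At n = ∞: E_∞ = 0 eV

Ionization energy = E_∞ - E_2 = 0 - (-3.4014250) = 3.4014250 eV
Ionization energy ≈ 3.4014 eV

This is also called the binding energy of the electron in state n = 2.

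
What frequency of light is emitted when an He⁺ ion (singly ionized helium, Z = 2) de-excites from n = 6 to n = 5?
1.608e+14 Hz

First, find the transition energy:
E_6 = -13.6057 × 2² / 6² = -1.5117444 eV
E_5 = -13.6057 × 2² / 5² = -2.1769120 eV
|ΔE| = |E_5 - E_6| = 0.6651676 eV

Convert to Joules: E = 0.6651676 eV × (1.602177 × 10⁻¹⁹ J/eV) = 1.06572e-19 J

Using E = hf:
f = E/h = 1.06572e-19 J / (6.62607 × 10⁻³⁴ J·s)
f = 1.608e+14 Hz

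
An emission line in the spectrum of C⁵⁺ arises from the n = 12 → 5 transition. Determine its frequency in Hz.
3.9149e+15 Hz

First, find the transition energy:
E_12 = -13.6057 × 6² / 12² = -3.401425 eV
E_5 = -13.6057 × 6² / 5² = -19.592208 eV
|ΔE| = |E_5 - E_12| = 16.190783 eV

Convert to Joules: E = 16.190783 eV × (1.602177 × 10⁻¹⁹ J/eV) = 2.594050e-18 J

Using E = hf:
f = E/h = 2.594050e-18 J / (6.62607 × 10⁻³⁴ J·s)
f = 3.9149e+15 Hz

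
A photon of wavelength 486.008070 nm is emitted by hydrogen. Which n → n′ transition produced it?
n = 4 → n = 2

First, find the photon energy from the wavelength (hc = 1239.84 eV·nm):
E = hc/λ = 1239.84 eV·nm / 486.008070 nm = 2.5510688 eV

The energy levels of hydrogen satisfy E_n = -13.6057 / n² eV, so an emission n_i → n_f releases
ΔE = 13.6057 × (1/n_f² − 1/n_i²) eV.

Setting ΔE equal to the photon energy:
1/n_f² − 1/n_i² = 2.5510688 / 13.6057 = 0.18750000

Since 1/n_i² must be positive, we need 1/n_f² > 0.18750000, i.e. n_f ≤ 2. For each allowed n_f, solve n_i = (1/n_f² − 0.18750000)^(−1/2) and check whether it is a whole number:
  n_f = 1: 1/n_i² = 1.00000000 − 0.18750000 = 0.81250000 → n_i = 1.109  (not an integer) ✗
  n_f = 2: 1/n_i² = 0.25000000 − 0.18750000 = 0.06250000 → n_i = 4.000  → integer, n_i = 4 ✓

Only n_f = 2 gives an integer upper level, n_i = 4.

The transition is from n = 4 to n = 2 (emission).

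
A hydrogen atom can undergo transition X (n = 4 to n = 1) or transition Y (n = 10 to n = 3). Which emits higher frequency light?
4 → 1

Calculate the energy for each transition:

Transition 4 → 1:
ΔE₁ = |E_1 - E_4| = |-13.6057/1² - (-13.6057/4²)|
ΔE₁ = |-13.605700000000 - (-0.850356250000)| = 12.755343750 eV

Transition 10 → 3:
ΔE₂ = |E_3 - E_10| = |-13.6057/3² - (-13.6057/10²)|
ΔE₂ = |-1.511744444444 - (-0.136057000000)| = 1.375687444 eV

Since 12.755343750 eV > 1.375687444 eV, the transition 4 → 1 emits the more energetic photon.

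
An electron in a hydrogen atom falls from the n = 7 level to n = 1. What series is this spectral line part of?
Lyman series

The spectral series in hydrogen are named based on the final (lower) energy level:
- Lyman series: n_final = 1 (ultraviolet)
- Balmer series: n_final = 2 (visible/near-UV)
- Paschen series: n_final = 3 (infrared)
- Brackett series: n_final = 4 (infrared)
- Pfund series: n_final = 5 (far infrared)

Since this transition ends at n = 1, it belongs to the Lyman series.

For reference, this 7 → 1 line has photon energy
ΔE = 13.6057 eV × (1/1² - 1/7²) = 13.3280 eV,
corresponding to wavelength λ = hc/ΔE = 1239.84 eV·nm / 13.3280 eV = 93.03 nm in the ultraviolet region.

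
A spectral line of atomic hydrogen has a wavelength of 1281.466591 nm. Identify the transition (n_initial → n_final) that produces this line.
n = 5 → n = 3

First, find the photon energy from the wavelength (hc = 1239.84 eV·nm):
E = hc/λ = 1239.84 eV·nm / 1281.466591 nm = 0.96751644 eV

The energy levels of hydrogen satisfy E_n = -13.6057 / n² eV, so an emission n_i → n_f releases
ΔE = 13.6057 × (1/n_f² − 1/n_i²) eV.

Setting ΔE equal to the photon energy:
1/n_f² − 1/n_i² = 0.96751644 / 13.6057 = 0.071111111

Since 1/n_i² must be positive, we need 1/n_f² > 0.071111111, i.e. n_f ≤ 3. For each allowed n_f, solve n_i = (1/n_f² − 0.071111111)^(−1/2) and check whether it is a whole number:
  n_f = 1: 1/n_i² = 1.000000000 − 0.071111111 = 0.928888889 → n_i = 1.038  (not an integer) ✗
  n_f = 2: 1/n_i² = 0.250000000 − 0.071111111 = 0.178888889 → n_i = 2.364  (not an integer) ✗
  n_f = 3: 1/n_i² = 0.111111111 − 0.071111111 = 0.040000000 → n_i = 5.000  → integer, n_i = 5 ✓

Only n_f = 3 gives an integer upper level, n_i = 5.

The transition is from n = 5 to n = 3 (emission).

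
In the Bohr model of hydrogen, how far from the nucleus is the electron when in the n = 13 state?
8.9431 nm (or 89.4309 Å)

The Bohr radius formula is:
r_n = n² a₀ / Z

where a₀ = 0.0529177 nm is the Bohr radius.

For H (Z = 1) at n = 13:
r_13 = 13² × 0.0529177 nm / 1
r_13 = 169 × 0.0529177 nm / 1
r_13 = 8.94309 nm / 1
r_13 = 8.9431 nm

The electron orbits at approximately 8.9431 nm from the nucleus.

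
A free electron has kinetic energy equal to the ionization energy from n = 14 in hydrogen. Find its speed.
1.56264e+05 m/s (or 0.0521% of c)

The binding energy at n = 14 for hydrogen is:
E_14 = -13.6057/14² = -0.0694168367 eV
|E_14| = 0.0694168367 eV

Convert to Joules:
KE = 0.0694168367 eV × (1.602177 × 10⁻¹⁹ J/eV) = 1.1121806e-20 J

Using KE = ½mv²:
v = √(2·KE/m_e)
v = √(2 × 1.1121806e-20 J / 9.10938 × 10⁻³¹ kg)
v = 1.56264e+05 m/s

This is approximately 0.0521% the speed of light.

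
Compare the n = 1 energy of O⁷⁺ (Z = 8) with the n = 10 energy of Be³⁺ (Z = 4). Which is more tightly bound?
O⁷⁺ at n = 1 (E = -870.76 eV)

Using E_n = -13.6057 Z² / n² eV:

O⁷⁺ (Z = 8) at n = 1:
E = -13.6057 × 8² / 1² = -13.6057 × 64 / 1 = -870.76480 eV

Be³⁺ (Z = 4) at n = 10:
E = -13.6057 × 4² / 10² = -13.6057 × 16 / 100 = -2.17691 eV

Since -870.76480 eV < -2.17691 eV,
O⁷⁺ at n = 1 is more tightly bound (requires more energy to ionize).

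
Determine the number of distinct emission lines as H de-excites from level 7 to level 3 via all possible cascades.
10

The electron can occupy levels n = 3, 4, ..., 7 during de-excitation — that is m = 7 - 3 + 1 = 5 distinct levels.

The number of distinct spectral lines equals the number of ways to choose 2 of these m levels (each pair gives one possible emission transition):

Number of lines = m(m-1)/2 = 5×4/2 = 10

These correspond to all possible transitions between the 5 levels:
7 → 6, 7 → 5, 7 → 4, 7 → 3, 6 → 5, 6 → 4, 6 → 3, 5 → 4...

Each transition produces a photon with a unique energy (and thus wavelength). This count does not depend on Z.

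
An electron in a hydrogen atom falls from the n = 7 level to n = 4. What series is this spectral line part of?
Brackett series

The spectral series in hydrogen are named based on the final (lower) energy level:
- Lyman series: n_final = 1 (ultraviolet)
- Balmer series: n_final = 2 (visible/near-UV)
- Paschen series: n_final = 3 (infrared)
- Brackett series: n_final = 4 (infrared)
- Pfund series: n_final = 5 (far infrared)

Since this transition ends at n = 4, it belongs to the Brackett series.

For reference, this 7 → 4 line has photon energy
ΔE = 13.6057 eV × (1/4² - 1/7²) = 0.57268890 eV,
corresponding to wavelength λ = hc/ΔE = 1239.84 eV·nm / 0.57268890 eV = 2164.95 nm in the infrared region.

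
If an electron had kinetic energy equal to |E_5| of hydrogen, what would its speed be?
4.38e+05 m/s (or 0.1459% of c)

The binding energy at n = 5 for hydrogen is:
E_5 = -13.6057/5² = -0.544228 eV
|E_5| = 0.544228 eV

Convert to Joules:
KE = 0.544228 eV × (1.602177 × 10⁻¹⁹ J/eV) = 8.7195e-20 J

Using KE = ½mv²:
v = √(2·KE/m_e)
v = √(2 × 8.7195e-20 J / 9.10938 × 10⁻³¹ kg)
v = 4.38e+05 m/s

This is approximately 0.1459% the speed of light.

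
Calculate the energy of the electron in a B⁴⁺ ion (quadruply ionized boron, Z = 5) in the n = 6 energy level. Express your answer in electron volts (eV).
-9.44840 eV

The energy levels of a hydrogen-like atom are given by:
E_n = -13.6057 Z² / n² eV  (with Z = 5 for B⁴⁺)

For n = 6:
E_6 = -13.6057 × 5² / 6²
E_6 = -13.6057 × 25 / 36
E_6 = -9.44840 eV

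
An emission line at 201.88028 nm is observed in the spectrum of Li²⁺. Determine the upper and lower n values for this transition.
n = 9 → n = 4

First, find the photon energy from the wavelength (hc = 1239.84 eV·nm):
E = hc/λ = 1239.84 eV·nm / 201.88028 nm = 6.1414617 eV

The energy levels of Li²⁺ satisfy E_n = -13.6057 × 3² / n² eV, so an emission n_i → n_f releases
ΔE = 13.6057 × 3² × (1/n_f² − 1/n_i²) eV.

Setting ΔE equal to the photon energy:
1/n_f² − 1/n_i² = 6.1414617 / (13.6057 × 3²) = 0.050154320

Since 1/n_i² must be positive, we need 1/n_f² > 0.050154320, i.e. n_f ≤ 4. For each allowed n_f, solve n_i = (1/n_f² − 0.050154320)^(−1/2) and check whether it is a whole number:
  n_f = 1: 1/n_i² = 1.000000000 − 0.050154320 = 0.949845680 → n_i = 1.026  (not an integer) ✗
  n_f = 2: 1/n_i² = 0.250000000 − 0.050154320 = 0.199845680 → n_i = 2.237  (not an integer) ✗
  n_f = 3: 1/n_i² = 0.111111111 − 0.050154320 = 0.060956791 → n_i = 4.050  (not an integer) ✗
  n_f = 4: 1/n_i² = 0.062500000 − 0.050154320 = 0.012345680 → n_i = 9.000  → integer, n_i = 9 ✓

Only n_f = 4 gives an integer upper level, n_i = 9.

The transition is from n = 9 to n = 4 (emission).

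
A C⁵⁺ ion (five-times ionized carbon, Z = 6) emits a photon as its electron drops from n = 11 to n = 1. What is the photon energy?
485.76 eV

The energy levels are E_n = -13.6057 Z² eV / n².

Energy at n = 11: E_11 = -13.6057 × 6² / 11² = -4.04798 eV
Energy at n = 1: E_1 = -13.6057 × 6² / 1² = -489.80520 eV

For emission (electron falling to lower state), the photon energy is:
E_photon = E_11 - E_1 = |-4.04798 - (-489.80520)|
E_photon = 485.76 eV

This energy is carried away by the emitted photon.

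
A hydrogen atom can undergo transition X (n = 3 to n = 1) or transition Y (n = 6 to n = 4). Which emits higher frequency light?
3 → 1

Calculate the energy for each transition:

Transition 3 → 1:
ΔE₁ = |E_1 - E_3| = |-13.6057/1² - (-13.6057/3²)|
ΔE₁ = |-13.605700000 - (-1.511744444)| = 12.093956 eV

Transition 6 → 4:
ΔE₂ = |E_4 - E_6| = |-13.6057/4² - (-13.6057/6²)|
ΔE₂ = |-0.850356250 - (-0.377936111)| = 0.472420 eV

Since 12.093956 eV > 0.472420 eV, the transition 3 → 1 emits the more energetic photon.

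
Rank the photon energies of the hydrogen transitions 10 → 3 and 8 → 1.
8 → 1

Calculate the energy for each transition:

Transition 10 → 3:
ΔE₁ = |E_3 - E_10| = |-13.6057/3² - (-13.6057/10²)|
ΔE₁ = |-1.5117444444 - (-0.1360570000)| = 1.3756874 eV

Transition 8 → 1:
ΔE₂ = |E_1 - E_8| = |-13.6057/1² - (-13.6057/8²)|
ΔE₂ = |-13.6057000000 - (-0.2125890625)| = 13.3931109 eV

Since 13.3931109 eV > 1.3756874 eV, the transition 8 → 1 emits the more energetic photon.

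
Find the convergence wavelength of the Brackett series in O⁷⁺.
22.782 nm

The series limit corresponds to the transition from n = ∞ to n = 4.
This is the highest energy (shortest wavelength) transition in the Brackett series.

E_∞ = 0 eV
E_4 = -13.6057 × 8² / 4² = -54.42280 eV

Energy at series limit:
ΔE = E_∞ - E_4 = 0 - (-54.42280) = 54.42280 eV
λ = hc/E = 1239.84 eV·nm / 54.42280 eV = 22.782 nm

This energy equals the ionization energy from the n = 4 state of O⁷⁺.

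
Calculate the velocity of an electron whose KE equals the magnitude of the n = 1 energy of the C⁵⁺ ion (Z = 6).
1.31262e+07 m/s (or 4.378414% of c)

The binding energy at n = 1 for C⁵⁺ is:
E_1 = -13.6057 × 6²/1² = -489.80520000 eV
|E_1| = 489.80520000 eV

Convert to Joules:
KE = 489.80520000 eV × (1.602177 × 10⁻¹⁹ J/eV) = 7.8475463e-17 J

Using KE = ½mv²:
v = √(2·KE/m_e)
v = √(2 × 7.8475463e-17 J / 9.10938 × 10⁻³¹ kg)
v = 1.31262e+07 m/s

This is approximately 4.378414% the speed of light.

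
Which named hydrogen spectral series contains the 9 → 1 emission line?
Lyman series

The spectral series in hydrogen are named based on the final (lower) energy level:
- Lyman series: n_final = 1 (ultraviolet)
- Balmer series: n_final = 2 (visible/near-UV)
- Paschen series: n_final = 3 (infrared)
- Brackett series: n_final = 4 (infrared)
- Pfund series: n_final = 5 (far infrared)

Since this transition ends at n = 1, it belongs to the Lyman series.

For reference, this 9 → 1 line has photon energy
ΔE = 13.6057 eV × (1/1² - 1/9²) = 13.43773 eV,
corresponding to wavelength λ = hc/ΔE = 1239.84 eV·nm / 13.43773 eV = 92.266 nm in the ultraviolet region.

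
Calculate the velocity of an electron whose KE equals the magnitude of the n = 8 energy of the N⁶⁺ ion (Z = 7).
1.914e+06 m/s (or 0.63852% of c)

The binding energy at n = 8 for N⁶⁺ is:
E_8 = -13.6057 × 7²/8² = -10.4168641 eV
|E_8| = 10.4168641 eV

Convert to Joules:
KE = 10.4168641 eV × (1.602177 × 10⁻¹⁹ J/eV) = 1.66897e-18 J

Using KE = ½mv²:
v = √(2·KE/m_e)
v = √(2 × 1.66897e-18 J / 9.10938 × 10⁻³¹ kg)
v = 1.914e+06 m/s

This is approximately 0.63852% the speed of light.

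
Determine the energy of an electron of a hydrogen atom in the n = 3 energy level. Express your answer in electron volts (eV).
-1.51174 eV

The energy levels of a hydrogen-like atom are given by:
E_n = -13.6057 eV / n²

For n = 3:
E_3 = -13.6057 eV / 3²
E_3 = -13.6057 eV / 9
E_3 = -1.51174 eV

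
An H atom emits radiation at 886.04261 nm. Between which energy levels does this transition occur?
n = 11 → n = 3

First, find the photon energy from the wavelength (hc = 1239.84 eV·nm):
E = hc/λ = 1239.84 eV·nm / 886.04261 nm = 1.3993006 eV

The energy levels of hydrogen satisfy E_n = -13.6057 / n² eV, so an emission n_i → n_f releases
ΔE = 13.6057 × (1/n_f² − 1/n_i²) eV.

Setting ΔE equal to the photon energy:
1/n_f² − 1/n_i² = 1.3993006 / 13.6057 = 0.10284665

Since 1/n_i² must be positive, we need 1/n_f² > 0.10284665, i.e. n_f ≤ 3. For each allowed n_f, solve n_i = (1/n_f² − 0.10284665)^(−1/2) and check whether it is a whole number:
  n_f = 1: 1/n_i² = 1.00000000 − 0.10284665 = 0.89715335 → n_i = 1.056  (not an integer) ✗
  n_f = 2: 1/n_i² = 0.25000000 − 0.10284665 = 0.14715335 → n_i = 2.607  (not an integer) ✗
  n_f = 3: 1/n_i² = 0.11111111 − 0.10284665 = 0.00826446 → n_i = 11.000  → integer, n_i = 11 ✓

Only n_f = 3 gives an integer upper level, n_i = 11.

The transition is from n = 11 to n = 3 (emission).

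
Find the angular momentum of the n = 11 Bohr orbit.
1.160e-33 J·s (or 11ℏ)

In the Bohr model, angular momentum is quantized:
L = nℏ

where ℏ = h/(2π) = 1.05457e-34 J·s

For n = 11:
L = 11 × 1.05457e-34 J·s
L = 1.160e-33 J·s

This can also be written as L = 11ℏ.
The angular momentum is an integer multiple of the reduced Planck constant.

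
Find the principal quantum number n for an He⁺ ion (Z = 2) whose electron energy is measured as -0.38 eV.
n = 12

The exact energy levels follow E_n = -13.6057 Z² / n² eV with Z = 2.

The measured value (-0.38 eV) is reported to only 2 significant figures, so we must test candidate n values and see which one matches to that precision.

Candidate energies:
  n = 10:  E = -13.6057 × 2² / 10² = -0.54423 eV
  n = 11:  E = -13.6057 × 2² / 11² = -0.44978 eV
  n = 12:  E = -13.6057 × 2² / 12² = -0.37794 eV  ← matches
  n = 13:  E = -13.6057 × 2² / 13² = -0.32203 eV
  n = 14:  E = -13.6057 × 2² / 14² = -0.27767 eV

Checking against the measurement of -0.38 eV (2 sig figs), only n = 12 agrees:
E_12 = -0.37794 eV, which rounds to -0.38 eV ✓

Therefore n = 12.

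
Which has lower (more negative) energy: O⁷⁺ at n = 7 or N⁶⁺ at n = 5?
N⁶⁺ at n = 5 (E = -26.67 eV)

Using E_n = -13.6057 Z² / n² eV:

O⁷⁺ (Z = 8) at n = 7:
E = -13.6057 × 8² / 7² = -13.6057 × 64 / 49 = -17.77071 eV

N⁶⁺ (Z = 7) at n = 5:
E = -13.6057 × 7² / 5² = -13.6057 × 49 / 25 = -26.66717 eV

Since -26.66717 eV < -17.77071 eV,
N⁶⁺ at n = 5 is more tightly bound (requires more energy to ionize).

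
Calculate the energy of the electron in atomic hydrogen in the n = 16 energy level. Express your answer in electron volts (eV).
-0.053 eV

The energy levels of a hydrogen-like atom are given by:
E_n = -13.6057 eV / n²

For n = 16:
E_16 = -13.6057 eV / 16²
E_16 = -13.6057 eV / 256
E_16 = -0.053 eV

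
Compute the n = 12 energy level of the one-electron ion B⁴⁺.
-2.36210 eV

For hydrogen-like ions, the energy levels scale with Z²:
E_n = -13.6057 Z² / n² eV

For B⁴⁺ (Z = 5) at n = 12:
E_12 = -13.6057 × 5² / 12²
E_12 = -13.6057 × 25 / 144
E_12 = -340.1425 / 144
E_12 = -2.36210 eV

The energy is 25 times more negative than hydrogen at the same n due to the stronger nuclear charge.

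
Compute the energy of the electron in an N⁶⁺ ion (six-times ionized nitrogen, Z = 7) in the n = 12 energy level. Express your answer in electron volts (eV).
-4.63 eV

The energy levels of a hydrogen-like atom are given by:
E_n = -13.6057 Z² / n² eV  (with Z = 7 for N⁶⁺)

For n = 12:
E_12 = -13.6057 × 7² / 12²
E_12 = -13.6057 × 49 / 144
E_12 = -4.63 eV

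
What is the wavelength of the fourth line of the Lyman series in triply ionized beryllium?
5.9327 nm

The lines of a series are numbered from the longest wavelength (smallest ΔE) outward; the fourth line is the transition from n = n_f + 4 to n_f.
The Lyman series has all transitions ending at n_f = 1.

For Be³⁺ (Z = 4), the fourth line (δ-line) is the jump from n = 5 to n = 1:
E_5 = -13.6057 × 4² / 5² = -8.707648 eV
E_1 = -13.6057 × 4² / 1² = -217.691200 eV
ΔE = E_5 - E_1 = 208.983552 eV

λ = hc/E = 1239.84 eV·nm / 208.983552 eV
λ = 5.9327 nm

This is the δ-line of the Lyman series in Be³⁺.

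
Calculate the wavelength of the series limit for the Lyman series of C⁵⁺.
2.53129 nm

The series limit corresponds to the transition from n = ∞ to n = 1.
This is the highest energy (shortest wavelength) transition in the Lyman series.

E_∞ = 0 eV
E_1 = -13.6057 × 6² / 1² = -489.8052000 eV

Energy at series limit:
ΔE = E_∞ - E_1 = 0 - (-489.8052000) = 489.8052000 eV
λ = hc/E = 1239.84 eV·nm / 489.8052000 eV = 2.53129 nm

This energy equals the ionization energy from the n = 1 state of C⁵⁺.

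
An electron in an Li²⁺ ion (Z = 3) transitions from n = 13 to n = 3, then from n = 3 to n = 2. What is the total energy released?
29.89 eV

The energy levels of Li²⁺ are E_n = -13.6057 × 3² / n² eV.

First transition (13 → 3):
ΔE₁ = |E_3 - E_13|
ΔE₁ = |-13.60570000 - (-0.72456391)| = 12.88114 eV

Second transition (3 → 2):
ΔE₂ = |E_2 - E_3|
ΔE₂ = |-30.61282500 - (-13.60570000)| = 17.00713 eV

Total energy released:
E_total = ΔE₁ + ΔE₂ = 12.88114 + 17.00713 = 29.89 eV

Note: This equals the direct transition 13 → 2: 29.89 eV ✓
Energy is conserved regardless of the path taken.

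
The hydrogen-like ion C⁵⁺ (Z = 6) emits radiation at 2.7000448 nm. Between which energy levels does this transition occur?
n = 4 → n = 1

First, find the photon energy from the wavelength (hc = 1239.84 eV·nm):
E = hc/λ = 1239.84 eV·nm / 2.7000448 nm = 459.19238 eV

The energy levels of C⁵⁺ satisfy E_n = -13.6057 × 6² / n² eV, so an emission n_i → n_f releases
ΔE = 13.6057 × 6² × (1/n_f² − 1/n_i²) eV.

Setting ΔE equal to the photon energy:
1/n_f² − 1/n_i² = 459.19238 / (13.6057 × 6²) = 0.93750001

Since 1/n_i² must be positive, we need 1/n_f² > 0.93750001, i.e. n_f ≤ 1. For each allowed n_f, solve n_i = (1/n_f² − 0.93750001)^(−1/2) and check whether it is a whole number:
  n_f = 1: 1/n_i² = 1.00000000 − 0.93750001 = 0.06249999 → n_i = 4.000  → integer, n_i = 4 ✓

Only n_f = 1 gives an integer upper level, n_i = 4.

The transition is from n = 4 to n = 1 (emission).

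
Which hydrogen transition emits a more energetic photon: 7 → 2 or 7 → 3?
7 → 2

Calculate the energy for each transition:

Transition 7 → 2:
ΔE₁ = |E_2 - E_7| = |-13.6057/2² - (-13.6057/7²)|
ΔE₁ = |-3.4014250000 - (-0.2776673469)| = 3.1237577 eV

Transition 7 → 3:
ΔE₂ = |E_3 - E_7| = |-13.6057/3² - (-13.6057/7²)|
ΔE₂ = |-1.5117444444 - (-0.2776673469)| = 1.2340771 eV

Since 3.1237577 eV > 1.2340771 eV, the transition 7 → 2 emits the more energetic photon.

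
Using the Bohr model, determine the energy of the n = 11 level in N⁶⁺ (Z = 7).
-5.50975 eV

For hydrogen-like ions, the energy levels scale with Z²:
E_n = -13.6057 Z² / n² eV

For N⁶⁺ (Z = 7) at n = 11:
E_11 = -13.6057 × 7² / 11²
E_11 = -13.6057 × 49 / 121
E_11 = -666.6793 / 121
E_11 = -5.50975 eV

The energy is 49 times more negative than hydrogen at the same n due to the stronger nuclear charge.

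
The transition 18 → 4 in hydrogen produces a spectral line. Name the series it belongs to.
Brackett series

The spectral series in hydrogen are named based on the final (lower) energy level:
- Lyman series: n_final = 1 (ultraviolet)
- Balmer series: n_final = 2 (visible/near-UV)
- Paschen series: n_final = 3 (infrared)
- Brackett series: n_final = 4 (infrared)
- Pfund series: n_final = 5 (far infrared)

Since this transition ends at n = 4, it belongs to the Brackett series.

For reference, this 18 → 4 line has photon energy
ΔE = 13.6057 eV × (1/4² - 1/18²) = 0.80836334877 eV,
corresponding to wavelength λ = hc/ΔE = 1239.84 eV·nm / 0.80836334877 eV = 1533.76573 nm in the infrared region.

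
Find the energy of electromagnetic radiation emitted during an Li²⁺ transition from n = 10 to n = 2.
29.3883 eV

The energy levels are E_n = -13.6057 Z² eV / n².

Energy at n = 10: E_10 = -13.6057 × 3² / 10² = -1.2245130 eV
Energy at n = 2: E_2 = -13.6057 × 3² / 2² = -30.6128250 eV

For emission (electron falling to lower state), the photon energy is:
E_photon = E_10 - E_2 = |-1.2245130 - (-30.6128250)|
E_photon = 29.3883 eV

This energy is carried away by the emitted photon.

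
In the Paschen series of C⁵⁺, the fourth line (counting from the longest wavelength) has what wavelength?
27.90749 nm

The lines of a series are numbered from the longest wavelength (smallest ΔE) outward; the fourth line is the transition from n = n_f + 4 to n_f.
The Paschen series has all transitions ending at n_f = 3.

For C⁵⁺ (Z = 6), the fourth line (δ-line) is the jump from n = 7 to n = 3:
E_7 = -13.6057 × 6² / 7² = -9.9960245 eV
E_3 = -13.6057 × 6² / 3² = -54.4228000 eV
ΔE = E_7 - E_3 = 44.4267755 eV

λ = hc/E = 1239.84 eV·nm / 44.4267755 eV
λ = 27.90749 nm

This is the δ-line of the Paschen series in C⁵⁺.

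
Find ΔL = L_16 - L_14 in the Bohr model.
2.1091e-34 J·s (or 2ℏ)

In the Bohr model, L_n = nℏ where ℏ = 1.054572e-34 J·s.

L_16 = 16ℏ = 1.687315e-33 J·s
L_14 = 14ℏ = 1.476401e-33 J·s

ΔL = L_16 - L_14 = (16 - 14)ℏ = 2ℏ
ΔL = 2 × 1.054572e-34 J·s = 2.1091e-34 J·s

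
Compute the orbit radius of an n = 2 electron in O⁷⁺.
0.02646 nm (or 0.26459 Å)

The Bohr radius formula is:
r_n = n² a₀ / Z

where a₀ = 0.05291772 nm is the Bohr radius.

For O⁷⁺ (Z = 8) at n = 2:
r_2 = 2² × 0.05291772 nm / 8
r_2 = 4 × 0.05291772 nm / 8
r_2 = 0.211671 nm / 8
r_2 = 0.02646 nm

The electron orbits at approximately 0.02646 nm from the nucleus.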